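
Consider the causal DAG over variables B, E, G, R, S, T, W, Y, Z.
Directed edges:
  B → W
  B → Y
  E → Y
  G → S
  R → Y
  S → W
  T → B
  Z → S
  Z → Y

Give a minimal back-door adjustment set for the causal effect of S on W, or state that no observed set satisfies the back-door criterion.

S→W: minimal back-door set ∅.

desc(S)\{S}={W}; candidates ⊆ {B,E,G,R,T,Y,Z}.
∅: S⊥W given ∅ in G with S→· removed — back-door holds.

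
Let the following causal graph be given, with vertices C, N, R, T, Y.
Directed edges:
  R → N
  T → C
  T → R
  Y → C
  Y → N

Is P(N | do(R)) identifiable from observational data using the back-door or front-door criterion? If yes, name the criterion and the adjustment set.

desc(R)\{R}={N}; candidates ⊆ {C,T,Y}.
∅: R⊥N given ∅ in G with R→· removed — back-door holds.
P(N|do(R)) = P(N|R) — no adjustment needed.

P(N|do(R)): backdoor, adjust for ∅.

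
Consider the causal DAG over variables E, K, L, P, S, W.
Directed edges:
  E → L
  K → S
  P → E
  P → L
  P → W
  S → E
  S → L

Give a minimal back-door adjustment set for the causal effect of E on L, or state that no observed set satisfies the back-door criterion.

E→L: minimal back-door set {P, S}.

desc(E)\{E}={L}; candidates ⊆ {K,P,S,W}.
size 0: {}; under {} E still reaches {K,L,P,S,W} ∋ L.
size 1: {K}, {P}, {S} …(+1); under {K} E still reaches {L,P,S,W} ∋ L.
{P,S}: E⊥L given {P,S} in G with E→· removed — back-door holds.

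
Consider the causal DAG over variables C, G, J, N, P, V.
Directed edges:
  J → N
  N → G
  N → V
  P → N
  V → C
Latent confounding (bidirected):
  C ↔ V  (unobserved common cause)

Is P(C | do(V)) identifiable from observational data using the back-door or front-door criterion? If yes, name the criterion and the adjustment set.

P(C|do(V)): not identifiable (no BD/FD set).

desc(V)\{V}={C}; candidates ⊆ {G,J,N,P}.
V↔C: latent back-door arc(s) into V.
size 0: {}; under {} V still reaches {C,G,J,N,P} ∋ C.
size 1: {G}, {J}, {N} …(+1); under {G} V still reaches {C,J,N,P} ∋ C.
size 2: {G,J}, {G,N}, {G,P} …(+3); under {G,J} V still reaches {C,N,P} ∋ C.
V↔C cannot be blocked by any observed set — no back-door set.
No mediator lies on a directed V→…→C path.
Neither criterion identifies P(C|do(V)) in this graph.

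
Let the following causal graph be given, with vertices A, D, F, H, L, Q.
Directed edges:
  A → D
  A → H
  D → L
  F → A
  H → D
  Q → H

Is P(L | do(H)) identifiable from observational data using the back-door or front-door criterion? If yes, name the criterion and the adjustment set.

P(L|do(H)): backdoor, adjust for {A}.

desc(H)\{H}={D,L}; candidates ⊆ {A,F,Q}.
size 0: {}; under {} H still reaches {A,D,F,L,Q} ∋ L.
{A}: H⊥L given {A} in G with H→· removed — back-door holds.
P(L|do(H)) = Σ_{A} P(L|H,A)·P(A).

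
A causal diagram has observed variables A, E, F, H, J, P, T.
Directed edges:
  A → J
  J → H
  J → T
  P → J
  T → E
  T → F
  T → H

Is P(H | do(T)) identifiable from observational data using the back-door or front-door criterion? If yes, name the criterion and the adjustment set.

desc(T)\{T}={E,F,H}; candidates ⊆ {A,J,P}.
size 0: {}; under {} T still reaches {A,H,J,P} ∋ H.
{J}: T⊥H given {J} in G with T→· removed — back-door holds.
P(H|do(T)) = Σ_{J} P(H|T,J)·P(J).

P(H|do(T)): backdoor, adjust for {J}.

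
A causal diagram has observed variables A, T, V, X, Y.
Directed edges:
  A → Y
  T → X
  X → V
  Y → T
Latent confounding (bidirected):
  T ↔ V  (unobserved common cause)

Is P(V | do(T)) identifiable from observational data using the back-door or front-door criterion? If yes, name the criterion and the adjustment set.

P(V|do(T)): frontdoor, adjust for {X}.

desc(T)\{T}={V,X}; candidates ⊆ {A,Y}.
T↔V: latent back-door arc(s) into T.
size 0: {}; under {} T still reaches {A,V,Y} ∋ V.
size 1: {A}, {Y}; under {A} T still reaches {V,Y} ∋ V.
size 2: {A,Y}; under {A,Y} T still reaches {V} ∋ V.
T↔V cannot be blocked by any observed set — no back-door set.
{X}: (i) intercepts every directed T→V path; (ii) no back-door T→{X}; (iii) {T} blocks every back-door {X}→V. Front-door holds.
P(V|do(T)) = Σ_{X} P(X|T) Σ_{T'} P(V|X,T')P(T').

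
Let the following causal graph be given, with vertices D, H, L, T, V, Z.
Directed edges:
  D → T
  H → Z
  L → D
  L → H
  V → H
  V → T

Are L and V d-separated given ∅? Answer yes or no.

Bayes-Ball from L | ∅ reaches {D,H,T,Z}.
V ∉ reach(L|∅) ⇒ L ⊥ V | ∅.

Yes — L ⊥ V | ∅.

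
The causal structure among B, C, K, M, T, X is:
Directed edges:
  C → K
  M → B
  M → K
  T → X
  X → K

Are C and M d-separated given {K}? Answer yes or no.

Bayes-Ball from C | {K} reaches {B,M,T,X}.
M ∈ reach(C|{K}) ⇒ C ⊥̸ M | {K}.

No — C and M are d-connected given {K}.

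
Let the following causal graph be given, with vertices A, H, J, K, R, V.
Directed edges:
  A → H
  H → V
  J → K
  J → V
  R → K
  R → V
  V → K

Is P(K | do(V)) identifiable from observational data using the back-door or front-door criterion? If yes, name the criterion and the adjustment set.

desc(V)\{V}={K}; candidates ⊆ {A,H,J,R}.
size 0: {}; under {} V still reaches {A,H,J,K,R} ∋ K.
size 1: {A}, {H}, {J} …(+1); under {A} V still reaches {H,J,K,R} ∋ K.
{J,R}: V⊥K given {J,R} in G with V→· removed — back-door holds.
P(K|do(V)) = Σ_{J,R} P(K|V,J,R)·P(J,R).

P(K|do(V)): backdoor, adjust for {J, R}.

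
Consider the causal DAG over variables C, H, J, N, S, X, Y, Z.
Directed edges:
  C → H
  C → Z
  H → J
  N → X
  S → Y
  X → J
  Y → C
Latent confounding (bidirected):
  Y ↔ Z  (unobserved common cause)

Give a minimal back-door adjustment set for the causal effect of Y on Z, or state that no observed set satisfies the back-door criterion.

Y→Z: no observed back-door set.

desc(Y)\{Y}={C,H,J,Z}; candidates ⊆ {N,S,X}.
Y↔Z: latent back-door arc(s) into Y.
size 0: {}; under {} Y still reaches {S,Z} ∋ Z.
size 1: {N}, {S}, {X}; under {N} Y still reaches {S,Z} ∋ Z.
size 2: {N,S}, {N,X}, {S,X}; under {N,S} Y still reaches {Z} ∋ Z.
Y↔Z cannot be blocked by any observed set — no back-door set.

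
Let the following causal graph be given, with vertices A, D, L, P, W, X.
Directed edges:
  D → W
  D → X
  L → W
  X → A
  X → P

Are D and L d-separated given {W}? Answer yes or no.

No — D and L are d-connected given {W}.

Bayes-Ball from D | {W} reaches {A,L,P,X}.
L ∈ reach(D|{W}) ⇒ D ⊥̸ L | {W}.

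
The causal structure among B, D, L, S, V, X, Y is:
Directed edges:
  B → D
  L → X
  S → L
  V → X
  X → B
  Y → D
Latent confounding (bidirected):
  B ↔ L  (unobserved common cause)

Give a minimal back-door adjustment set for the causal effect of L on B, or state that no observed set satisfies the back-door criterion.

desc(L)\{L}={B,D,X}; candidates ⊆ {S,V,Y}.
L↔B: latent back-door arc(s) into L.
size 0: {}; under {} L still reaches {B,D,S} ∋ B.
size 1: {S}, {V}, {Y}; under {S} L still reaches {B,D} ∋ B.
size 2: {S,V}, {S,Y}, {V,Y}; under {S,V} L still reaches {B,D} ∋ B.
L↔B cannot be blocked by any observed set — no back-door set.

L→B: no observed back-door set.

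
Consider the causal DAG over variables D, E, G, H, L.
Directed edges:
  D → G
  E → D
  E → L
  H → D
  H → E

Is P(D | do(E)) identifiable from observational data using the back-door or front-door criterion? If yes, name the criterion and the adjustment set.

P(D|do(E)): backdoor, adjust for {H}.

desc(E)\{E}={D,G,L}; candidates ⊆ {H}.
size 0: {}; under {} E still reaches {D,G,H} ∋ D.
{H}: E⊥D given {H} in G with E→· removed — back-door holds.
P(D|do(E)) = Σ_{H} P(D|E,H)·P(H).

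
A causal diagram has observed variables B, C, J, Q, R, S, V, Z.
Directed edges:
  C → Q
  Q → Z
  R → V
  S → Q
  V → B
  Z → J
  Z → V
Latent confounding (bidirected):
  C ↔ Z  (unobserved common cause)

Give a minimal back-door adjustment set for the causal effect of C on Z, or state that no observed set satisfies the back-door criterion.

desc(C)\{C}={B,J,Q,V,Z}; candidates ⊆ {R,S}.
C↔Z: latent back-door arc(s) into C.
size 0: {}; under {} C still reaches {B,J,V,Z} ∋ Z.
size 1: {R}, {S}; under {R} C still reaches {B,J,V,Z} ∋ Z.
size 2: {R,S}; under {R,S} C still reaches {B,J,V,Z} ∋ Z.
C↔Z cannot be blocked by any observed set — no back-door set.

C→Z: no observed back-door set.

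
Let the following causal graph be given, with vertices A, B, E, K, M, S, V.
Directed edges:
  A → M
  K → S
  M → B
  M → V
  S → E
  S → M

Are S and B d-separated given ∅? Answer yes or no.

No — S and B are d-connected given ∅.

Bayes-Ball from S | ∅ reaches {B,E,K,M,V}.
B ∈ reach(S|∅) ⇒ S ⊥̸ B | ∅.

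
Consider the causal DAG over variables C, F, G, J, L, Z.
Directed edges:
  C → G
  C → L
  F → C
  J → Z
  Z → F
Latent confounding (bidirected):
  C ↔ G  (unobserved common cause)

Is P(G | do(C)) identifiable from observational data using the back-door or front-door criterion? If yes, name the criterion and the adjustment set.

desc(C)\{C}={G,L}; candidates ⊆ {F,J,Z}.
C↔G: latent back-door arc(s) into C.
size 0: {}; under {} C still reaches {F,G,J,Z} ∋ G.
size 1: {F}, {J}, {Z}; under {F} C still reaches {G} ∋ G.
size 2: {F,J}, {F,Z}, {J,Z}; under {F,J} C still reaches {G} ∋ G.
C↔G cannot be blocked by any observed set — no back-door set.
No mediator lies on a directed C→…→G path.
Neither criterion identifies P(G|do(C)) in this graph.

P(G|do(C)): not identifiable (no BD/FD set).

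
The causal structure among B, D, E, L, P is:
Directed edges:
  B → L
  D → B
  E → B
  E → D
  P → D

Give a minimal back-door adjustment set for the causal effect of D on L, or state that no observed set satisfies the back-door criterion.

desc(D)\{D}={B,L}; candidates ⊆ {E,P}.
size 0: {}; under {} D still reaches {B,E,L,P} ∋ L.
{E}: D⊥L given {E} in G with D→· removed — back-door holds.

D→L: minimal back-door set {E}.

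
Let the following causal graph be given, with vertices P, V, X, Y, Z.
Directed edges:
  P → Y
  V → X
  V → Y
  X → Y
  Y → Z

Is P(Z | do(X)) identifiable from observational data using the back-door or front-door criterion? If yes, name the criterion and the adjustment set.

P(Z|do(X)): backdoor, adjust for {V}.

desc(X)\{X}={Y,Z}; candidates ⊆ {P,V}.
size 0: {}; under {} X still reaches {V,Y,Z} ∋ Z.
{V}: X⊥Z given {V} in G with X→· removed — back-door holds.
P(Z|do(X)) = Σ_{V} P(Z|X,V)·P(V).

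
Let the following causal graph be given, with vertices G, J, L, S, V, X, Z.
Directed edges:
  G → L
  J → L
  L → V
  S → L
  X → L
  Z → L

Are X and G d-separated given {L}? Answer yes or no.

No — X and G are d-connected given {L}.

Bayes-Ball from X | {L} reaches {G,J,S,Z}.
G ∈ reach(X|{L}) ⇒ X ⊥̸ G | {L}.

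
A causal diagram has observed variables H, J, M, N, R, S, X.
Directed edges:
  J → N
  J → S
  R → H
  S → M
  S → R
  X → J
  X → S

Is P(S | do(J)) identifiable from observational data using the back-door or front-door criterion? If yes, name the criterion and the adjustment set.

desc(J)\{J}={H,M,N,R,S}; candidates ⊆ {X}.
size 0: {}; under {} J still reaches {H,M,R,S,X} ∋ S.
{X}: J⊥S given {X} in G with J→· removed — back-door holds.
P(S|do(J)) = Σ_{X} P(S|J,X)·P(X).

P(S|do(J)): backdoor, adjust for {X}.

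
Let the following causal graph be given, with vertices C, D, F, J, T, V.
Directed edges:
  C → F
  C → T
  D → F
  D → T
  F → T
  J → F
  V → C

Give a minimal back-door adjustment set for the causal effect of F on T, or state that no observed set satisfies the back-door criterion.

F→T: minimal back-door set {C, D}.

desc(F)\{F}={T}; candidates ⊆ {C,D,J,V}.
size 0: {}; under {} F still reaches {C,D,J,T,V} ∋ T.
size 1: {C}, {D}, {J} …(+1); under {C} F still reaches {D,J,T} ∋ T.
{C,D}: F⊥T given {C,D} in G with F→· removed — back-door holds.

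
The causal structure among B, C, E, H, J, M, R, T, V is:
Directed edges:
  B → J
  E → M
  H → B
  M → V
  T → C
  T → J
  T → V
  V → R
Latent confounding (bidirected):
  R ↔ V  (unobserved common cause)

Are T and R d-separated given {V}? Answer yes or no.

No — T and R are d-connected given {V}.

Bayes-Ball from T | {V} reaches {C,E,J,M,R}.
R ∈ reach(T|{V}) ⇒ T ⊥̸ R | {V}.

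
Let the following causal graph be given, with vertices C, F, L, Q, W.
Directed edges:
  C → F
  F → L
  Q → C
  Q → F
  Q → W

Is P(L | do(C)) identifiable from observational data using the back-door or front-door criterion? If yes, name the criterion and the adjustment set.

desc(C)\{C}={F,L}; candidates ⊆ {Q,W}.
size 0: {}; under {} C still reaches {F,L,Q,W} ∋ L.
{Q}: C⊥L given {Q} in G with C→· removed — back-door holds.
P(L|do(C)) = Σ_{Q} P(L|C,Q)·P(Q).

P(L|do(C)): backdoor, adjust for {Q}.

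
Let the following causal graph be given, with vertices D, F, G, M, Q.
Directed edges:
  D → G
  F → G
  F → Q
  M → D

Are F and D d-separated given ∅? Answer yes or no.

Yes — F ⊥ D | ∅.

Bayes-Ball from F | ∅ reaches {G,Q}.
D ∉ reach(F|∅) ⇒ F ⊥ D | ∅.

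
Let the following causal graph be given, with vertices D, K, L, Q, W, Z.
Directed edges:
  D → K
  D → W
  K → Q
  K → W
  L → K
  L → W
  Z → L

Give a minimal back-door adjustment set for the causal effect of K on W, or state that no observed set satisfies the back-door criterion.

desc(K)\{K}={Q,W}; candidates ⊆ {D,L,Z}.
size 0: {}; under {} K still reaches {D,L,W,Z} ∋ W.
size 1: {D}, {L}, {Z}; under {D} K still reaches {L,W,Z} ∋ W.
{D,L}: K⊥W given {D,L} in G with K→· removed — back-door holds.

K→W: minimal back-door set {D, L}.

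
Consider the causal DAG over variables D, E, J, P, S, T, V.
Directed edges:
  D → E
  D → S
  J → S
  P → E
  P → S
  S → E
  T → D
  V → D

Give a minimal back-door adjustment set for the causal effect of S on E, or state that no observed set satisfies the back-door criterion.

desc(S)\{S}={E}; candidates ⊆ {D,J,P,T,V}.
size 0: {}; under {} S still reaches {D,E,J,P,T,V} ∋ E.
size 1: {D}, {J}, {P} …(+2); under {D} S still reaches {E,J,P} ∋ E.
{D,P}: S⊥E given {D,P} in G with S→· removed — back-door holds.

S→E: minimal back-door set {D, P}.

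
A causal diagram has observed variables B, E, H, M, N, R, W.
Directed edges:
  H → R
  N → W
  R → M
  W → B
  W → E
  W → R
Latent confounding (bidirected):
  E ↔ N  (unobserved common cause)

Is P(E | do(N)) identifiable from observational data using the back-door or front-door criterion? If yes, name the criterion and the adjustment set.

desc(N)\{N}={B,E,M,R,W}; candidates ⊆ {H}.
N↔E: latent back-door arc(s) into N.
size 0: {}; under {} N still reaches {E} ∋ E.
size 1: {H}; under {H} N still reaches {E} ∋ E.
N↔E cannot be blocked by any observed set — no back-door set.
{W}: (i) intercepts every directed N→E path; (ii) no back-door N→{W}; (iii) {N} blocks every back-door {W}→E. Front-door holds.
P(E|do(N)) = Σ_{W} P(W|N) Σ_{N'} P(E|W,N')P(N').

P(E|do(N)): frontdoor, adjust for {W}.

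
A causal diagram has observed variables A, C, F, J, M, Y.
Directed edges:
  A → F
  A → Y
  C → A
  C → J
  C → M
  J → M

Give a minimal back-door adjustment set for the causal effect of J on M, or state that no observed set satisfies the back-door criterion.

desc(J)\{J}={M}; candidates ⊆ {A,C,F,Y}.
size 0: {}; under {} J still reaches {A,C,F,M,Y} ∋ M.
{C}: J⊥M given {C} in G with J→· removed — back-door holds.

J→M: minimal back-door set {C}.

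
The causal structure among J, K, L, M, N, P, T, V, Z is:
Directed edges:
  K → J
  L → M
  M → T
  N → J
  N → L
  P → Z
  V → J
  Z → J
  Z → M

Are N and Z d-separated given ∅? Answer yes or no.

Bayes-Ball from N | ∅ reaches {J,L,M,T}.
Z ∉ reach(N|∅) ⇒ N ⊥ Z | ∅.

Yes — N ⊥ Z | ∅.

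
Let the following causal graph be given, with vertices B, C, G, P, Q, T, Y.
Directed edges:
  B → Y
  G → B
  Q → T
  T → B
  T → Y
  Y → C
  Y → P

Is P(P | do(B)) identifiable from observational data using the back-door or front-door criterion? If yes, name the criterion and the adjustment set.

P(P|do(B)): backdoor, adjust for {T}.

desc(B)\{B}={C,P,Y}; candidates ⊆ {G,Q,T}.
size 0: {}; under {} B still reaches {C,G,P,Q,T,Y} ∋ P.
{T}: B⊥P given {T} in G with B→· removed — back-door holds.
P(P|do(B)) = Σ_{T} P(P|B,T)·P(T).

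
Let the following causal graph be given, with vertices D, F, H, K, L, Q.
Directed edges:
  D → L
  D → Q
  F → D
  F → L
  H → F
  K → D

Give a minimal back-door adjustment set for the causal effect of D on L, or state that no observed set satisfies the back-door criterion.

desc(D)\{D}={L,Q}; candidates ⊆ {F,H,K}.
size 0: {}; under {} D still reaches {F,H,K,L} ∋ L.
{F}: D⊥L given {F} in G with D→· removed — back-door holds.

D→L: minimal back-door set {F}.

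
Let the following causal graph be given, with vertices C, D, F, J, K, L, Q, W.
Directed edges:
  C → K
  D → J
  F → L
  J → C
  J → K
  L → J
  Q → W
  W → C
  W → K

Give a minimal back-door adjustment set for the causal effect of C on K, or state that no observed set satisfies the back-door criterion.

C→K: minimal back-door set {J, W}.

desc(C)\{C}={K}; candidates ⊆ {D,F,J,L,Q,W}.
size 0: {}; under {} C still reaches {D,F,J,K,L,Q,W} ∋ K.
size 1: {D}, {F}, {J} …(+3); under {D} C still reaches {F,J,K,L,Q,W} ∋ K.
{J,W}: C⊥K given {J,W} in G with C→· removed — back-door holds.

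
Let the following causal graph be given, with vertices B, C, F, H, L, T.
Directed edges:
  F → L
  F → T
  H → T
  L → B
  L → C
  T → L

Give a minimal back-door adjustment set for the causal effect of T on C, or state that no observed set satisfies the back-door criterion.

desc(T)\{T}={B,C,L}; candidates ⊆ {F,H}.
size 0: {}; under {} T still reaches {B,C,F,H,L} ∋ C.
{F}: T⊥C given {F} in G with T→· removed — back-door holds.

T→C: minimal back-door set {F}.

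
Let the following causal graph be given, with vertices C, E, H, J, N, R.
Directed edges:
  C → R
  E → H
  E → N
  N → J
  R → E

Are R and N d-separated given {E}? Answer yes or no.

Yes — R ⊥ N | {E}.

Bayes-Ball from R | {E} reaches {C}.
N ∉ reach(R|{E}) ⇒ R ⊥ N | {E}.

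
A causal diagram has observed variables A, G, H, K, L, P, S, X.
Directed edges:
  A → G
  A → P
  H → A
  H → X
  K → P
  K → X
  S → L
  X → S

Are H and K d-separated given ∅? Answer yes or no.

Bayes-Ball from H | ∅ reaches {A,G,L,P,S,X}.
K ∉ reach(H|∅) ⇒ H ⊥ K | ∅.

Yes — H ⊥ K | ∅.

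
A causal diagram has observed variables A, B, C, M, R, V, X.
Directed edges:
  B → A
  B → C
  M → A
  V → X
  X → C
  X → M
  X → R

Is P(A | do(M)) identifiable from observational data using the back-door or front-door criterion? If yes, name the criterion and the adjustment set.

P(A|do(M)): backdoor, adjust for ∅.

desc(M)\{M}={A}; candidates ⊆ {B,C,R,V,X}.
∅: M⊥A given ∅ in G with M→· removed — back-door holds.
P(A|do(M)) = P(A|M) — no adjustment needed.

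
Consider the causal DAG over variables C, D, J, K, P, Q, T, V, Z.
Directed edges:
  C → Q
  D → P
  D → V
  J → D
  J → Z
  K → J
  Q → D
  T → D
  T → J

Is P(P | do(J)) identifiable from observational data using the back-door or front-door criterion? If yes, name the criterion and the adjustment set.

P(P|do(J)): backdoor, adjust for {T}.

desc(J)\{J}={D,P,V,Z}; candidates ⊆ {C,K,Q,T}.
size 0: {}; under {} J still reaches {D,K,P,T,V} ∋ P.
{T}: J⊥P given {T} in G with J→· removed — back-door holds.
P(P|do(J)) = Σ_{T} P(P|J,T)·P(T).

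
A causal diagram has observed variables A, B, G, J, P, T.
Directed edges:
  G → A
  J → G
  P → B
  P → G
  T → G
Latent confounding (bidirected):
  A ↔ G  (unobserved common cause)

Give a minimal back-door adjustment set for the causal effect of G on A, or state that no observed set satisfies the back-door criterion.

G→A: no observed back-door set.

desc(G)\{G}={A}; candidates ⊆ {B,J,P,T}.
G↔A: latent back-door arc(s) into G.
size 0: {}; under {} G still reaches {A,B,J,P,T} ∋ A.
size 1: {B}, {J}, {P} …(+1); under {B} G still reaches {A,J,P,T} ∋ A.
size 2: {B,J}, {B,P}, {B,T} …(+3); under {B,J} G still reaches {A,P,T} ∋ A.
G↔A cannot be blocked by any observed set — no back-door set.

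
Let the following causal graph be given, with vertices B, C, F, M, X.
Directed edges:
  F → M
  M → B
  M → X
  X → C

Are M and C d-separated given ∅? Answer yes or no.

Bayes-Ball from M | ∅ reaches {B,C,F,X}.
C ∈ reach(M|∅) ⇒ M ⊥̸ C | ∅.

No — M and C are d-connected given ∅.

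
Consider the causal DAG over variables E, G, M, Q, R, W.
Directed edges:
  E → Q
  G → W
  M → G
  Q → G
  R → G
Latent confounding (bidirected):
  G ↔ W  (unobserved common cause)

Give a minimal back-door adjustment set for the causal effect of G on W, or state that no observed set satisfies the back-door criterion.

G→W: no observed back-door set.

desc(G)\{G}={W}; candidates ⊆ {E,M,Q,R}.
G↔W: latent back-door arc(s) into G.
size 0: {}; under {} G still reaches {E,M,Q,R,W} ∋ W.
size 1: {E}, {M}, {Q} …(+1); under {E} G still reaches {M,Q,R,W} ∋ W.
size 2: {E,M}, {E,Q}, {E,R} …(+3); under {E,M} G still reaches {Q,R,W} ∋ W.
G↔W cannot be blocked by any observed set — no back-door set.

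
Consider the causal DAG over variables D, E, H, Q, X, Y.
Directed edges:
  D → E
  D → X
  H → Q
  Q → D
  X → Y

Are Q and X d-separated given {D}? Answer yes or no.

Bayes-Ball from Q | {D} reaches {H}.
X ∉ reach(Q|{D}) ⇒ Q ⊥ X | {D}.

Yes — Q ⊥ X | {D}.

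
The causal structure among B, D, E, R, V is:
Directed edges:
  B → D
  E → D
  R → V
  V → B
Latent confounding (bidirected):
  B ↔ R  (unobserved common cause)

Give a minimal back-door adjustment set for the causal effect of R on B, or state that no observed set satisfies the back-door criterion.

desc(R)\{R}={B,D,V}; candidates ⊆ {E}.
R↔B: latent back-door arc(s) into R.
size 0: {}; under {} R still reaches {B,D} ∋ B.
size 1: {E}; under {E} R still reaches {B,D} ∋ B.
R↔B cannot be blocked by any observed set — no back-door set.

R→B: no observed back-door set.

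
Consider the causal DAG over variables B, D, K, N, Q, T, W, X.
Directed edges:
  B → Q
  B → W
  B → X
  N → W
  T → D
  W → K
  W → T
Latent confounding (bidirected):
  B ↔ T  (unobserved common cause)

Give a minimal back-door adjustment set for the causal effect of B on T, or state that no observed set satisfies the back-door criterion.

B→T: no observed back-door set.

desc(B)\{B}={D,K,Q,T,W,X}; candidates ⊆ {N}.
B↔T: latent back-door arc(s) into B.
size 0: {}; under {} B still reaches {D,T} ∋ T.
size 1: {N}; under {N} B still reaches {D,T} ∋ T.
B↔T cannot be blocked by any observed set — no back-door set.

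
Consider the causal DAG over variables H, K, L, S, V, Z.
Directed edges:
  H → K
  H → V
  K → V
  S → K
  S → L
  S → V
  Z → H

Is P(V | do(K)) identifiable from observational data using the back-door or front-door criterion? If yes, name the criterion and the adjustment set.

P(V|do(K)): backdoor, adjust for {H, S}.

desc(K)\{K}={V}; candidates ⊆ {H,L,S,Z}.
size 0: {}; under {} K still reaches {H,L,S,V,Z} ∋ V.
size 1: {H}, {L}, {S} …(+1); under {H} K still reaches {L,S,V} ∋ V.
{H,S}: K⊥V given {H,S} in G with K→· removed — back-door holds.
P(V|do(K)) = Σ_{H,S} P(V|K,H,S)·P(H,S).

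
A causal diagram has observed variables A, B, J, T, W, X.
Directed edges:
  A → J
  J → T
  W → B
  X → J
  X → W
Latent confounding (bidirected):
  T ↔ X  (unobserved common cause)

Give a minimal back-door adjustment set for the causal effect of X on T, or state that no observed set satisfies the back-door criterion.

X→T: no observed back-door set.

desc(X)\{X}={B,J,T,W}; candidates ⊆ {A}.
X↔T: latent back-door arc(s) into X.
size 0: {}; under {} X still reaches {T} ∋ T.
size 1: {A}; under {A} X still reaches {T} ∋ T.
X↔T cannot be blocked by any observed set — no back-door set.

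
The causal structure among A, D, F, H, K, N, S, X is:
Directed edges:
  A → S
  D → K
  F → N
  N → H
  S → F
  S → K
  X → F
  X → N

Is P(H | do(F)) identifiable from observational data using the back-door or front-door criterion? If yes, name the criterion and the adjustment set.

P(H|do(F)): backdoor, adjust for {X}.

desc(F)\{F}={H,N}; candidates ⊆ {A,D,K,S,X}.
size 0: {}; under {} F still reaches {A,H,K,N,S,X} ∋ H.
{X}: F⊥H given {X} in G with F→· removed — back-door holds.
P(H|do(F)) = Σ_{X} P(H|F,X)·P(X).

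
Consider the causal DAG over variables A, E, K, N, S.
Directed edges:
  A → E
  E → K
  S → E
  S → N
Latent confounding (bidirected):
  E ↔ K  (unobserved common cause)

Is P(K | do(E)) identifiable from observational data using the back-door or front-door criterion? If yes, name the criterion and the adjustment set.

desc(E)\{E}={K}; candidates ⊆ {A,N,S}.
E↔K: latent back-door arc(s) into E.
size 0: {}; under {} E still reaches {A,K,N,S} ∋ K.
size 1: {A}, {N}, {S}; under {A} E still reaches {K,N,S} ∋ K.
size 2: {A,N}, {A,S}, {N,S}; under {A,N} E still reaches {K,S} ∋ K.
E↔K cannot be blocked by any observed set — no back-door set.
No mediator lies on a directed E→…→K path.
Neither criterion identifies P(K|do(E)) in this graph.

P(K|do(E)): not identifiable (no BD/FD set).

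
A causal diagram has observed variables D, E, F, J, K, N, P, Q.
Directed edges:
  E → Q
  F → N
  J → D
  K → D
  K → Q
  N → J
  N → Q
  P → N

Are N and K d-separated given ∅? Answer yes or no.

Yes — N ⊥ K | ∅.

Bayes-Ball from N | ∅ reaches {D,F,J,P,Q}.
K ∉ reach(N|∅) ⇒ N ⊥ K | ∅.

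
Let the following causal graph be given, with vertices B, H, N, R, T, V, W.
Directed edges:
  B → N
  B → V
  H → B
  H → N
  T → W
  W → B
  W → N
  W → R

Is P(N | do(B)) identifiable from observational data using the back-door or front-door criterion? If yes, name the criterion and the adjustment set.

desc(B)\{B}={N,V}; candidates ⊆ {H,R,T,W}.
size 0: {}; under {} B still reaches {H,N,R,T,W} ∋ N.
size 1: {H}, {R}, {T} …(+1); under {H} B still reaches {N,R,T,W} ∋ N.
{H,W}: B⊥N given {H,W} in G with B→· removed — back-door holds.
P(N|do(B)) = Σ_{H,W} P(N|B,H,W)·P(H,W).

P(N|do(B)): backdoor, adjust for {H, W}.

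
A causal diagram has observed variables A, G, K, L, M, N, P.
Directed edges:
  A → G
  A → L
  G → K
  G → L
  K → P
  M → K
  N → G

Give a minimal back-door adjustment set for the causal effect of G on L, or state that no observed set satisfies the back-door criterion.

G→L: minimal back-door set {A}.

desc(G)\{G}={K,L,P}; candidates ⊆ {A,M,N}.
size 0: {}; under {} G still reaches {A,L,N} ∋ L.
{A}: G⊥L given {A} in G with G→· removed — back-door holds.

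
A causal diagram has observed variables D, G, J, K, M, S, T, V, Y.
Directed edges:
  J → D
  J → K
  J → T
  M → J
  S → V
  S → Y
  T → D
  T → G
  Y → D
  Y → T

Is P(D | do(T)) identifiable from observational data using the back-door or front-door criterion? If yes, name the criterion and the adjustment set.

P(D|do(T)): backdoor, adjust for {J, Y}.

desc(T)\{T}={D,G}; candidates ⊆ {J,K,M,S,V,Y}.
size 0: {}; under {} T still reaches {D,J,K,M,S,V,Y} ∋ D.
size 1: {J}, {K}, {M} …(+3); under {J} T still reaches {D,S,V,Y} ∋ D.
{J,Y}: T⊥D given {J,Y} in G with T→· removed — back-door holds.
P(D|do(T)) = Σ_{J,Y} P(D|T,J,Y)·P(J,Y).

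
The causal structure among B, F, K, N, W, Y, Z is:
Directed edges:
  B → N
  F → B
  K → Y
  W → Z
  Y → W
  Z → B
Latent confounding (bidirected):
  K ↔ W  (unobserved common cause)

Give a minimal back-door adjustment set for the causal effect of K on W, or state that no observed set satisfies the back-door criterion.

desc(K)\{K}={B,N,W,Y,Z}; candidates ⊆ {F}.
K↔W: latent back-door arc(s) into K.
size 0: {}; under {} K still reaches {B,N,W,Z} ∋ W.
size 1: {F}; under {F} K still reaches {B,N,W,Z} ∋ W.
K↔W cannot be blocked by any observed set — no back-door set.

K→W: no observed back-door set.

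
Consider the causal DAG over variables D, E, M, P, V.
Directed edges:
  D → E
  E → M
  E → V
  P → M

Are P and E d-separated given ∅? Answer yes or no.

Yes — P ⊥ E | ∅.

Bayes-Ball from P | ∅ reaches {M}.
E ∉ reach(P|∅) ⇒ P ⊥ E | ∅.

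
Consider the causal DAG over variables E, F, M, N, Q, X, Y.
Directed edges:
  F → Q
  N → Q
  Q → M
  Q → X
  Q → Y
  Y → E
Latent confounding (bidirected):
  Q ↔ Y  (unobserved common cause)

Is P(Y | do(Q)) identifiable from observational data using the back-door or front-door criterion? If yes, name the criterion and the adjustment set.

P(Y|do(Q)): not identifiable (no BD/FD set).

desc(Q)\{Q}={E,M,X,Y}; candidates ⊆ {F,N}.
Q↔Y: latent back-door arc(s) into Q.
size 0: {}; under {} Q still reaches {E,F,N,Y} ∋ Y.
size 1: {F}, {N}; under {F} Q still reaches {E,N,Y} ∋ Y.
size 2: {F,N}; under {F,N} Q still reaches {E,Y} ∋ Y.
Q↔Y cannot be blocked by any observed set — no back-door set.
No mediator lies on a directed Q→…→Y path.
Neither criterion identifies P(Y|do(Q)) in this graph.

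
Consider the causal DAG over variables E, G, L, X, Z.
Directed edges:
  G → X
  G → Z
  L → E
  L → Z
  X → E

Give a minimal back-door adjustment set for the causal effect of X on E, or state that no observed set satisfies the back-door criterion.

desc(X)\{X}={E}; candidates ⊆ {G,L,Z}.
∅: X⊥E given ∅ in G with X→· removed — back-door holds.

X→E: minimal back-door set ∅.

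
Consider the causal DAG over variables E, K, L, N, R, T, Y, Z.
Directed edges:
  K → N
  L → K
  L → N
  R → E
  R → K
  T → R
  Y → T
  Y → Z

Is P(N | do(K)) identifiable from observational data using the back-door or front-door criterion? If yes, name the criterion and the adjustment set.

P(N|do(K)): backdoor, adjust for {L}.

desc(K)\{K}={N}; candidates ⊆ {E,L,R,T,Y,Z}.
size 0: {}; under {} K still reaches {E,L,N,R,T,Y,Z} ∋ N.
{L}: K⊥N given {L} in G with K→· removed — back-door holds.
P(N|do(K)) = Σ_{L} P(N|K,L)·P(L).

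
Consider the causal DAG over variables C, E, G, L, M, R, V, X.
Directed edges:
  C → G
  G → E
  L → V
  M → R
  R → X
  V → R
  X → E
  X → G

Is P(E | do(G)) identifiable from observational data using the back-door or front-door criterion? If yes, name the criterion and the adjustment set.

desc(G)\{G}={E}; candidates ⊆ {C,L,M,R,V,X}.
size 0: {}; under {} G still reaches {C,E,L,M,R,V,X} ∋ E.
{X}: G⊥E given {X} in G with G→· removed — back-door holds.
P(E|do(G)) = Σ_{X} P(E|G,X)·P(X).

P(E|do(G)): backdoor, adjust for {X}.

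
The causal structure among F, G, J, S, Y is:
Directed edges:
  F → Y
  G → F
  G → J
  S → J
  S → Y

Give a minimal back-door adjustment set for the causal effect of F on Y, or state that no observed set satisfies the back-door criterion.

desc(F)\{F}={Y}; candidates ⊆ {G,J,S}.
∅: F⊥Y given ∅ in G with F→· removed — back-door holds.

F→Y: minimal back-door set ∅.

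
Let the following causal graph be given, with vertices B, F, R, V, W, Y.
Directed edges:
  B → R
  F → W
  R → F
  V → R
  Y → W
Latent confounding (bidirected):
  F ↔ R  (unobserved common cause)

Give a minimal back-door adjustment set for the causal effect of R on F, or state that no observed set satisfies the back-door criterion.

desc(R)\{R}={F,W}; candidates ⊆ {B,V,Y}.
R↔F: latent back-door arc(s) into R.
size 0: {}; under {} R still reaches {B,F,V,W} ∋ F.
size 1: {B}, {V}, {Y}; under {B} R still reaches {F,V,W} ∋ F.
size 2: {B,V}, {B,Y}, {V,Y}; under {B,V} R still reaches {F,W} ∋ F.
R↔F cannot be blocked by any observed set — no back-door set.

R→F: no observed back-door set.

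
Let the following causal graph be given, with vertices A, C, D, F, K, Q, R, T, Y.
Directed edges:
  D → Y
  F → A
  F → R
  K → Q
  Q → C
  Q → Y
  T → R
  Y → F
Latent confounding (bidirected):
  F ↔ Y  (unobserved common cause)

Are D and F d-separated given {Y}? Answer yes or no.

Bayes-Ball from D | {Y} reaches {A,C,F,K,Q,R}.
F ∈ reach(D|{Y}) ⇒ D ⊥̸ F | {Y}.

No — D and F are d-connected given {Y}.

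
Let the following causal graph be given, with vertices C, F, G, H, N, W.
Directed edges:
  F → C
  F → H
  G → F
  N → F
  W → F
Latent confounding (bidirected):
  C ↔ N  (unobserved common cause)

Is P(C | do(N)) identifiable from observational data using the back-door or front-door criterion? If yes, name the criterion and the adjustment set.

P(C|do(N)): frontdoor, adjust for {F}.

desc(N)\{N}={C,F,H}; candidates ⊆ {G,W}.
N↔C: latent back-door arc(s) into N.
size 0: {}; under {} N still reaches {C} ∋ C.
size 1: {G}, {W}; under {G} N still reaches {C} ∋ C.
size 2: {G,W}; under {G,W} N still reaches {C} ∋ C.
N↔C cannot be blocked by any observed set — no back-door set.
{F}: (i) intercepts every directed N→C path; (ii) no back-door N→{F}; (iii) {N} blocks every back-door {F}→C. Front-door holds.
P(C|do(N)) = Σ_{F} P(F|N) Σ_{N'} P(C|F,N')P(N').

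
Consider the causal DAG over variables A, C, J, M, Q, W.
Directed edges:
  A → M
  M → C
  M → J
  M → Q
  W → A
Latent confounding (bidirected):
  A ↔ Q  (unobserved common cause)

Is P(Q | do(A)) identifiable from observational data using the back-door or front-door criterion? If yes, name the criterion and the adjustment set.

desc(A)\{A}={C,J,M,Q}; candidates ⊆ {W}.
A↔Q: latent back-door arc(s) into A.
size 0: {}; under {} A still reaches {Q,W} ∋ Q.
size 1: {W}; under {W} A still reaches {Q} ∋ Q.
A↔Q cannot be blocked by any observed set — no back-door set.
{M}: (i) intercepts every directed A→Q path; (ii) no back-door A→{M}; (iii) {A} blocks every back-door {M}→Q. Front-door holds.
P(Q|do(A)) = Σ_{M} P(M|A) Σ_{A'} P(Q|M,A')P(A').

P(Q|do(A)): frontdoor, adjust for {M}.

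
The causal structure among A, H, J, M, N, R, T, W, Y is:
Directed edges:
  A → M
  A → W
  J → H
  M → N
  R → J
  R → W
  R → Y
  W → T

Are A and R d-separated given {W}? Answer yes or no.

No — A and R are d-connected given {W}.

Bayes-Ball from A | {W} reaches {H,J,M,N,R,Y}.
R ∈ reach(A|{W}) ⇒ A ⊥̸ R | {W}.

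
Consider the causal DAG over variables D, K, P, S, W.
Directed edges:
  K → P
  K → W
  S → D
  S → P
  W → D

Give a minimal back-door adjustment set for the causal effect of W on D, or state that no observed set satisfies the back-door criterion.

W→D: minimal back-door set ∅.

desc(W)\{W}={D}; candidates ⊆ {K,P,S}.
∅: W⊥D given ∅ in G with W→· removed — back-door holds.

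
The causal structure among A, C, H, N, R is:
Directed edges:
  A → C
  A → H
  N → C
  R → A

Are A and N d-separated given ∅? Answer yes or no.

Yes — A ⊥ N | ∅.

Bayes-Ball from A | ∅ reaches {C,H,R}.
N ∉ reach(A|∅) ⇒ A ⊥ N | ∅.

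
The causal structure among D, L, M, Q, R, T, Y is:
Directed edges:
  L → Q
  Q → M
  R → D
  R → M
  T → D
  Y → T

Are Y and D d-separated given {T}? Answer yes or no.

Bayes-Ball from Y | {T} reaches ∅.
D ∉ reach(Y|{T}) ⇒ Y ⊥ D | {T}.

Yes — Y ⊥ D | {T}.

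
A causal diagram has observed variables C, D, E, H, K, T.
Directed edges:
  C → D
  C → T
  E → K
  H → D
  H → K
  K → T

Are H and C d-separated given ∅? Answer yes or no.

Yes — H ⊥ C | ∅.

Bayes-Ball from H | ∅ reaches {D,K,T}.
C ∉ reach(H|∅) ⇒ H ⊥ C | ∅.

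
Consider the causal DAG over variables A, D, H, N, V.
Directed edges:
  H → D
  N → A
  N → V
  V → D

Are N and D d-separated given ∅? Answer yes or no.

No — N and D are d-connected given ∅.

Bayes-Ball from N | ∅ reaches {A,D,V}.
D ∈ reach(N|∅) ⇒ N ⊥̸ D | ∅.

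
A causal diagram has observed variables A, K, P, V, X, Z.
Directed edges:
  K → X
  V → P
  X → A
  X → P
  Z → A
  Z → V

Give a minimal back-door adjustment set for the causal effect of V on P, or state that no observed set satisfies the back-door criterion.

desc(V)\{V}={P}; candidates ⊆ {A,K,X,Z}.
∅: V⊥P given ∅ in G with V→· removed — back-door holds.

V→P: minimal back-door set ∅.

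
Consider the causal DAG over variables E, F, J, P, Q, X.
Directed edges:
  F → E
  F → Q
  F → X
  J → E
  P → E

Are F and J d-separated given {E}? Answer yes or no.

Bayes-Ball from F | {E} reaches {J,P,Q,X}.
J ∈ reach(F|{E}) ⇒ F ⊥̸ J | {E}.

No — F and J are d-connected given {E}.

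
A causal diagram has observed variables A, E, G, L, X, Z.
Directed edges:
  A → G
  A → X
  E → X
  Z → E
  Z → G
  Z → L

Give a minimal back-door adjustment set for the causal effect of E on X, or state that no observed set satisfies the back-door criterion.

E→X: minimal back-door set ∅.

desc(E)\{E}={X}; candidates ⊆ {A,G,L,Z}.
∅: E⊥X given ∅ in G with E→· removed — back-door holds.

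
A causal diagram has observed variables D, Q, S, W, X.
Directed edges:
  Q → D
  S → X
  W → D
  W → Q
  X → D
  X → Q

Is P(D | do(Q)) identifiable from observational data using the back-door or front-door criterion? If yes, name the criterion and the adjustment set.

P(D|do(Q)): backdoor, adjust for {W, X}.

desc(Q)\{Q}={D}; candidates ⊆ {S,W,X}.
size 0: {}; under {} Q still reaches {D,S,W,X} ∋ D.
size 1: {S}, {W}, {X}; under {S} Q still reaches {D,W,X} ∋ D.
{W,X}: Q⊥D given {W,X} in G with Q→· removed — back-door holds.
P(D|do(Q)) = Σ_{W,X} P(D|Q,W,X)·P(W,X).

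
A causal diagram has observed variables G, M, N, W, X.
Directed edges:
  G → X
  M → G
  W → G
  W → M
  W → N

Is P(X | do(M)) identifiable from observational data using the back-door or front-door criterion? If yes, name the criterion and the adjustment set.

desc(M)\{M}={G,X}; candidates ⊆ {N,W}.
size 0: {}; under {} M still reaches {G,N,W,X} ∋ X.
{W}: M⊥X given {W} in G with M→· removed — back-door holds.
P(X|do(M)) = Σ_{W} P(X|M,W)·P(W).

P(X|do(M)): backdoor, adjust for {W}.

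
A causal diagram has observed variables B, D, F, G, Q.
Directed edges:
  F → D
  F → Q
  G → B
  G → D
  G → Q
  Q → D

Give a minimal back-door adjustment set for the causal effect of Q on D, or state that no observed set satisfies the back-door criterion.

desc(Q)\{Q}={D}; candidates ⊆ {B,F,G}.
size 0: {}; under {} Q still reaches {B,D,F,G} ∋ D.
size 1: {B}, {F}, {G}; under {B} Q still reaches {D,F,G} ∋ D.
{F,G}: Q⊥D given {F,G} in G with Q→· removed — back-door holds.

Q→D: minimal back-door set {F, G}.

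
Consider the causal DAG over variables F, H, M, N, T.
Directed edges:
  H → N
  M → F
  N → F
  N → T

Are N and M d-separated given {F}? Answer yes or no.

Bayes-Ball from N | {F} reaches {H,M,T}.
M ∈ reach(N|{F}) ⇒ N ⊥̸ M | {F}.

No — N and M are d-connected given {F}.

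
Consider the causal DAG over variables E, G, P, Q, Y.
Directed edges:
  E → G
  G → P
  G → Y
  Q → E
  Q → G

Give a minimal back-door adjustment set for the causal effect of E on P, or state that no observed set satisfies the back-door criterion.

desc(E)\{E}={G,P,Y}; candidates ⊆ {Q}.
size 0: {}; under {} E still reaches {G,P,Q,Y} ∋ P.
{Q}: E⊥P given {Q} in G with E→· removed — back-door holds.

E→P: minimal back-door set {Q}.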